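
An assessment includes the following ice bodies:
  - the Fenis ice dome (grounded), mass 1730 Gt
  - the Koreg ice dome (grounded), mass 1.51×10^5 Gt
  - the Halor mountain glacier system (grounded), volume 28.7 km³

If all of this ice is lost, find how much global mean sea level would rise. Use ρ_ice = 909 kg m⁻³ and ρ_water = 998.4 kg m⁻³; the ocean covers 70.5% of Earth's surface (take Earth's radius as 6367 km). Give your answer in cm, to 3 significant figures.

≈ 42.6 cm

Fenis: 1730 Gt = 1.730×10^15 kg; dividing by ρ_w = 998.4 kg m⁻³ gives 1.733×10^12 m³ of water.
Koreg: 1.51×10^5 Gt = 1.510×10^17 kg; dividing by ρ_w = 998.4 kg m⁻³ gives 1.512×10^14 m³ of water.
Halor: 28.7 km³ × (909/998.4) = 26.13 km³ of water.
Total added water ≈ 1.530×10^14 m³ over 3.59×10^14 m² → Δh = 0.426 m = 42.6 cm.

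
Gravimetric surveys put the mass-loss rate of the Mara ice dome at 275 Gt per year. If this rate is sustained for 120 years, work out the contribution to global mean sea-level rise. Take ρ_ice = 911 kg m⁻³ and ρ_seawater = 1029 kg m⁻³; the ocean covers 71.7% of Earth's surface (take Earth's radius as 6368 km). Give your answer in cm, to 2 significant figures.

Total mass lost = 275 Gt/yr × 120 yr = 3.300×10^4 Gt = 3.300×10^16 kg.
ρ_w = 1029 kg m⁻³, so water volume = 3.300×10^16 / 1029 = 3.207×10^13 m³.
Δh = 3.207×10^13 / 3.65×10^14 = 0.0878 m = 8.8 cm.

≈ 8.8 cm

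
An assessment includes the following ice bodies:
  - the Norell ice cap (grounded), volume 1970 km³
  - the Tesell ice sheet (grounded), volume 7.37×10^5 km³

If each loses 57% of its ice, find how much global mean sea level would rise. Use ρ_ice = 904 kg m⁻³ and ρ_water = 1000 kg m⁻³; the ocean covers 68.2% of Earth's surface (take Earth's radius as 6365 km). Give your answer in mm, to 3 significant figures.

≈ 1100 mm

Norell: 0.57 × 1970 km³ × (904/1000) = 1015 km³ of water.
Tesell: 0.57 × 7.37×10^5 km³ × (904/1000) = 3.798×10^5 km³ of water.
Total added water ≈ 3.808×10^14 m³ over 3.47×10^14 m² → Δh = 1.10 m = 1100 mm.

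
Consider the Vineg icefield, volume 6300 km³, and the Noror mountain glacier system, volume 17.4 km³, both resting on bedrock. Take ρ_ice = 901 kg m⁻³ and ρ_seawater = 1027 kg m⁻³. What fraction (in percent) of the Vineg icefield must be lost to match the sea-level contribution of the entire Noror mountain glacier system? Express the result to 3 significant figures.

≈ 0.276 %

Equal sea-level rise means equal mass of meltwater, i.e. equal mass of ice lost.
Ice mass of Noror: 1.568×10^13 kg; ice mass of Vineg: 5.676×10^15 kg.
Fraction required = 1.568×10^13 / 5.676×10^15 = 2.76×10^-3 → 0.276 %.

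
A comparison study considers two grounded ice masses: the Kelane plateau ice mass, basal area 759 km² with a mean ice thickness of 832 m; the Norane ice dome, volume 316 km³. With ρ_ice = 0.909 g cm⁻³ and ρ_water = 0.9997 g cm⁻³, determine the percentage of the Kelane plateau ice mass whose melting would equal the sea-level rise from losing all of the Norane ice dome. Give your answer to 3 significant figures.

≈ 50.0 %

Equal sea-level rise means equal mass of meltwater, i.e. equal mass of ice lost.
Ice mass of Norane: 2.872×10^14 kg; ice mass of Kelane: 5.740×10^14 kg.
Fraction required = 2.872×10^14 / 5.740×10^14 = 0.500 → 50.0 %.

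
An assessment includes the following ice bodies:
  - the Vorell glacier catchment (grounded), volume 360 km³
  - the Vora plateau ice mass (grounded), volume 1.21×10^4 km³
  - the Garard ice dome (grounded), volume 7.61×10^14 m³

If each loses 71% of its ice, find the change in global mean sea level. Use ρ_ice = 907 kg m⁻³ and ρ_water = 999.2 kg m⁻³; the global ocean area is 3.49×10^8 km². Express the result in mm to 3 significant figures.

≈ 1430 mm

Vorell: 0.71 × 360 km³ × (907/999.2) = 232.0 km³ of water.
Vora: 0.71 × 1.21×10^4 km³ × (907/999.2) = 7798 km³ of water.
Garard: 0.71 × 7.61×10^14 m³ × (907/999.2) = 4.905×10^14 m³ of water.
Total added water ≈ 4.985×10^14 m³ over 3.49×10^14 m² → Δh = 1.43 m = 1430 mm.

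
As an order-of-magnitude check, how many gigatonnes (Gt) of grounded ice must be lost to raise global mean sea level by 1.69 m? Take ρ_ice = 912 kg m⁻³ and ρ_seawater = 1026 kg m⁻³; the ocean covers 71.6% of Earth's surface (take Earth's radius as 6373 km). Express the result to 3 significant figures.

≈ 6.34×10^5 Gt

Required water volume = Δh × A = 1.69 m × 3.65×10^14 m² = 6.176×10^14 m³.
ρ_w = 1026 kg m⁻³, so the mass of water = 6.176×10^14 m³ × 1026 kg m⁻³ = 6.336×10^17 kg = 6.34×10^5 Gt (and the same mass of ice, by conservation).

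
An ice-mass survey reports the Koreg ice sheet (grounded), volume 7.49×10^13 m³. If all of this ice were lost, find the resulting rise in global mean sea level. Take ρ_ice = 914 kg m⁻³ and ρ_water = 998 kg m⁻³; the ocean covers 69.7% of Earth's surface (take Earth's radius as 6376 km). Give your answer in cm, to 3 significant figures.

Koreg: 7.49×10^13 m³ × (914/998) = 6.860×10^13 m³ of water.
Spread over 3.56×10^14 m² of ocean, Δh = 6.860×10^13 / 3.56×10^14 = 0.193 m = 19.3 cm.

≈ 19.3 cm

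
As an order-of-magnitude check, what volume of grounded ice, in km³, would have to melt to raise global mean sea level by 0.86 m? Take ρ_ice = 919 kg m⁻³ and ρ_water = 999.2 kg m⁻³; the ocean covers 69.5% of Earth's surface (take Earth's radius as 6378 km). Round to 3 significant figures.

Required water volume = Δh × A = 0.86 m × 3.55×10^14 m² = 3.055×10^14 m³ = 3.055×10^5 km³.
Ice volume = water volume × ρ_w/ρ_ice = 3.055×10^5 × 999.2/919 = 3.32×10^5 km³.

≈ 3.32×10^5 km³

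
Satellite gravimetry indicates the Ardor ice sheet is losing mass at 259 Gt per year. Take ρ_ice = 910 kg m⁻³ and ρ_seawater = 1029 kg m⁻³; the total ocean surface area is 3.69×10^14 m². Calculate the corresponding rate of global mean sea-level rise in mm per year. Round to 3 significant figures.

ρ_w = 1029 kg m⁻³. Annual water volume added = 259 Gt / ρ_w = 2.590×10^14 kg / 1029 kg m⁻³ = 2.517×10^11 m³.
Δh per year = 2.517×10^11 / 3.69×10^14 = 6.82×10^-4 m = 0.682 mm.

≈ 0.682 mm/yr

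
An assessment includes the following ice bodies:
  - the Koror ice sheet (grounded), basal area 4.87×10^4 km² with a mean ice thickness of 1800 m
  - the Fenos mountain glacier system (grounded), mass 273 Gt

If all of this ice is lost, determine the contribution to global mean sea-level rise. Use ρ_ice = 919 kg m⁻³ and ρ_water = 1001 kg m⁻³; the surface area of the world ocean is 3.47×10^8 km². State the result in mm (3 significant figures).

≈ 233 mm

Koror: ice volume = 4.87×10^4 km² × 1800 m = 8.766×10^4 km³; 8.766×10^4 × (919/1001) = 8.048×10^4 km³ of water.
Fenos: 273 Gt = 2.730×10^14 kg; dividing by ρ_w = 1001 kg m⁻³ gives 2.727×10^11 m³ of water.
Total added water ≈ 8.075×10^13 m³ over 3.47×10^14 m² → Δh = 0.233 m = 233 mm.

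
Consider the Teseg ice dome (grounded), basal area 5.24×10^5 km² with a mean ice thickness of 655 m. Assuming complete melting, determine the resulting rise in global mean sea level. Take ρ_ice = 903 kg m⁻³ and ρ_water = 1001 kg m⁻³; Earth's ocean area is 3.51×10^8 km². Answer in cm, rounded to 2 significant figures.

≈ 88 cm

Teseg: ice volume = 5.24×10^5 km² × 655 m = 3.432×10^5 km³; 3.432×10^5 × (903/1001) = 3.096×10^5 km³ of water.
Spread over 3.51×10^14 m² of ocean, Δh = 3.096×10^14 / 3.51×10^14 = 0.882 m = 88 cm.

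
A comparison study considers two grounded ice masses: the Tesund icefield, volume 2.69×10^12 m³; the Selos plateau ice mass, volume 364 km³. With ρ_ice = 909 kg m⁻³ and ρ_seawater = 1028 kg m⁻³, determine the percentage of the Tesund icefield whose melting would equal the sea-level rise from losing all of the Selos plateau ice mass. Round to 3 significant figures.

Equal sea-level rise means equal mass of meltwater, i.e. equal mass of ice lost.
Ice mass of Selos: 3.309×10^14 kg; ice mass of Tesund: 2.445×10^15 kg.
Fraction required = 3.309×10^14 / 2.445×10^15 = 0.135 → 13.5 %.

≈ 13.5 %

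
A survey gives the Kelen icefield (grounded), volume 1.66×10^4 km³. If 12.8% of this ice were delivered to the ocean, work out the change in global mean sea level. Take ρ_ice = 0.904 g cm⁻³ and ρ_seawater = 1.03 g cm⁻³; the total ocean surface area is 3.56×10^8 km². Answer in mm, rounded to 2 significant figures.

≈ 5.2 mm

Kelen: 0.128 × 1.66×10^4 km³ × (904/1030) = 1865 km³ of water.
Spread over 3.56×10^14 m² of ocean, Δh = 1.865×10^12 / 3.56×10^14 = 5.24×10^-3 m = 5.2 mm.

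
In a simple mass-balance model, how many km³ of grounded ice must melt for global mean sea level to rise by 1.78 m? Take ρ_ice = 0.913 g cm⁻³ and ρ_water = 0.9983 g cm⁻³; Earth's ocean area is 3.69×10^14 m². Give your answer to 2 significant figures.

Required water volume = Δh × A = 1.78 m × 3.69×10^14 m² = 6.568×10^14 m³ = 6.568×10^5 km³.
Ice volume = water volume × ρ_w/ρ_ice = 6.568×10^5 × 998.3/913 = 7.2×10^5 km³.

≈ 7.2×10^5 km³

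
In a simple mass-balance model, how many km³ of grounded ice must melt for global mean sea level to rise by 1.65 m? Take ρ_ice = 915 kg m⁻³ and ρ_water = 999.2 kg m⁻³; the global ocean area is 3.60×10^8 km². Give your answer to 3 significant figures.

Required water volume = Δh × A = 1.65 m × 3.60×10^14 m² = 5.940×10^14 m³ = 5.940×10^5 km³.
Ice volume = water volume × ρ_w/ρ_ice = 5.940×10^5 × 999.2/915 = 6.49×10^5 km³.

≈ 6.49×10^5 km³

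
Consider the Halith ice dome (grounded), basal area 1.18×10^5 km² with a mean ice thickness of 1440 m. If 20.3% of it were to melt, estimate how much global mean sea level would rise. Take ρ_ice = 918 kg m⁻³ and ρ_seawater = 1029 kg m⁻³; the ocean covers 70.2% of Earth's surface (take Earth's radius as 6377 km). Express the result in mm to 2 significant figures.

≈ 86 mm

Halith: ice volume = 1.18×10^5 km² × 1440 m = 1.699×10^5 km³; 0.203 × 1.699×10^5 × (918/1029) = 3.077×10^4 km³ of water.
Spread over 3.59×10^14 m² of ocean, Δh = 3.077×10^13 / 3.59×10^14 = 0.0858 m = 86 mm.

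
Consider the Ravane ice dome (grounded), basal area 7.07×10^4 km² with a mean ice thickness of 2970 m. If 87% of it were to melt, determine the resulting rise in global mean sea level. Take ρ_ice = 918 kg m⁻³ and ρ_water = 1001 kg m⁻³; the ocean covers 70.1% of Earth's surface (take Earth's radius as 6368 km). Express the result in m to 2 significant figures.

Ravane: ice volume = 7.07×10^4 km² × 2970 m = 2.100×10^5 km³; 0.87 × 2.100×10^5 × (918/1001) = 1.675×10^5 km³ of water.
Spread over 3.57×10^14 m² of ocean, Δh = 1.675×10^14 / 3.57×10^14 = 0.469 m.

≈ 0.47 m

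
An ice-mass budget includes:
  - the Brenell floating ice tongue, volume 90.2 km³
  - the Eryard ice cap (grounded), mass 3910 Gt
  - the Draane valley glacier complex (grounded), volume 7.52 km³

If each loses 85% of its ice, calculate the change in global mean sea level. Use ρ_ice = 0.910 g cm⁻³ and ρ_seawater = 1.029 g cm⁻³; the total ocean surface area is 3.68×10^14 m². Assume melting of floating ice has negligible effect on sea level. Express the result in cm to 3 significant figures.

≈ 0.879 cm

The Brenell floating ice tongue is floating and already displaces its own weight of water, so its melt adds essentially nothing to sea level.
Eryard: 0.85 × 3910 Gt = 3.324×10^15 kg; dividing by ρ_w = 1.029 g cm⁻³ = 1029 kg m⁻³ gives 3.230×10^12 m³ of water.
Draane: 0.85 × 7.52 km³ × (910/1029) = 5.653 km³ of water.
Total added water ≈ 3.235×10^12 m³ over 3.68×10^14 m² → Δh = 8.79×10^-3 m = 0.879 cm.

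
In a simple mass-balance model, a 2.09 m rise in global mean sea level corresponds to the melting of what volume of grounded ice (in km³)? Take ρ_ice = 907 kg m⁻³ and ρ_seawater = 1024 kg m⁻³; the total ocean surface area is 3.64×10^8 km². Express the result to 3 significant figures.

Required water volume = Δh × A = 2.09 m × 3.64×10^14 m² = 7.608×10^14 m³ = 7.608×10^5 km³.
Ice volume = water volume × ρ_w/ρ_ice = 7.608×10^5 × 1024/907 = 8.59×10^5 km³.

≈ 8.59×10^5 km³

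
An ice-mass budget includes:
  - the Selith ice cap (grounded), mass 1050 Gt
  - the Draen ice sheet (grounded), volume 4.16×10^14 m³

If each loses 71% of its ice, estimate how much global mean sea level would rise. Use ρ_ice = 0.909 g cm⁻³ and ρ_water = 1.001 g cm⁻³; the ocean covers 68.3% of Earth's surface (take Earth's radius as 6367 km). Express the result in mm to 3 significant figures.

≈ 773 mm

Selith: 0.71 × 1050 Gt = 7.455×10^14 kg; dividing by ρ_w = 1.001 g cm⁻³ = 1001 kg m⁻³ gives 7.448×10^11 m³ of water.
Draen: 0.71 × 4.16×10^14 m³ × (909/1001) = 2.682×10^14 m³ of water.
Total added water ≈ 2.690×10^14 m³ over 3.48×10^14 m² → Δh = 0.773 m = 773 mm.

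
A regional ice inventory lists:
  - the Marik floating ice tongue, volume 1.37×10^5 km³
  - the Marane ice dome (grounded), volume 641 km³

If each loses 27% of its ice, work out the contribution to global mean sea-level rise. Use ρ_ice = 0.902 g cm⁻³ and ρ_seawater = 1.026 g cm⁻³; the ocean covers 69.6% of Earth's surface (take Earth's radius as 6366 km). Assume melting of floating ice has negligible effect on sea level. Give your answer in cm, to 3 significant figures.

The Marik floating ice tongue is floating and already displaces its own weight of water, so its melt adds essentially nothing to sea level.
Marane: 0.27 × 641 km³ × (902/1026) = 152.2 km³ of water.
Total added water ≈ 1.522×10^11 m³ over 3.54×10^14 m² → Δh = 4.29×10^-4 m = 0.0429 cm.

≈ 0.0429 cm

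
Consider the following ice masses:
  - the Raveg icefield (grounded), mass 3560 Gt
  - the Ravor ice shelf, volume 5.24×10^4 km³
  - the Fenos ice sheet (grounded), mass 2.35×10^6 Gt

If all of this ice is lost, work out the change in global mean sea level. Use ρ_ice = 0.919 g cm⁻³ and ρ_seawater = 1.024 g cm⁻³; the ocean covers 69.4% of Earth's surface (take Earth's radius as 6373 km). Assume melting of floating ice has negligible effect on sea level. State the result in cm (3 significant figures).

≈ 649 cm

Raveg: 3560 Gt = 3.560×10^15 kg; dividing by ρ_w = 1.024 g cm⁻³ = 1024 kg m⁻³ gives 3.477×10^12 m³ of water.
The Ravor ice shelf is floating and already displaces its own weight of water, so its melt adds essentially nothing to sea level.
Fenos: 2.35×10^6 Gt = 2.350×10^18 kg; dividing by ρ_w = 1024 kg m⁻³ gives 2.295×10^15 m³ of water.
Total added water ≈ 2.298×10^15 m³ over 3.54×10^14 m² → Δh = 6.49 m = 649 cm.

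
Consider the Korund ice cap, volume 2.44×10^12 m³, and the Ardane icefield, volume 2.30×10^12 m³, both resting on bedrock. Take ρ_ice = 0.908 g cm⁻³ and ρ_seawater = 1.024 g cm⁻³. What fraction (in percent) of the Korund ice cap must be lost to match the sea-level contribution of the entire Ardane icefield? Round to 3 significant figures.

≈ 94.3 %

Equal sea-level rise means equal mass of meltwater, i.e. equal mass of ice lost.
Ice mass of Ardane: 2.088×10^15 kg; ice mass of Korund: 2.216×10^15 kg.
Fraction required = 2.088×10^15 / 2.216×10^15 = 0.943 → 94.3 %.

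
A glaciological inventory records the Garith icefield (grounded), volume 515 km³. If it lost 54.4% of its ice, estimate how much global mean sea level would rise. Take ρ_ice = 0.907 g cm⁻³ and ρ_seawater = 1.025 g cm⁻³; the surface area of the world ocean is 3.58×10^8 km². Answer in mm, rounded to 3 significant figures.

Garith: 0.544 × 515 km³ × (907/1025) = 247.9 km³ of water.
Spread over 3.58×10^14 m² of ocean, Δh = 2.479×10^11 / 3.58×10^14 = 6.92×10^-4 m = 0.692 mm.

≈ 0.692 mm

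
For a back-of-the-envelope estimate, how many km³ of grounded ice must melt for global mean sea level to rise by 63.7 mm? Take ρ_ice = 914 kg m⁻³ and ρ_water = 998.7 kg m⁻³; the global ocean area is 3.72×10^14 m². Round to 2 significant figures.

≈ 2.6×10^4 km³

Required water volume = Δh × A = 0.0637 m × 3.72×10^14 m² = 2.370×10^13 m³ = 2.370×10^4 km³.
Ice volume = water volume × ρ_w/ρ_ice = 2.370×10^4 × 998.7/914 = 2.6×10^4 km³.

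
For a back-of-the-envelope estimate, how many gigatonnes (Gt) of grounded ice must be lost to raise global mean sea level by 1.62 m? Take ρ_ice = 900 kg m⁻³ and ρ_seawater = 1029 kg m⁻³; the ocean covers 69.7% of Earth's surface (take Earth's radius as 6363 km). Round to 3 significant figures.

Required water volume = Δh × A = 1.62 m × 3.55×10^14 m² = 5.745×10^14 m³.
ρ_w = 1029 kg m⁻³, so the mass of water = 5.745×10^14 m³ × 1029 kg m⁻³ = 5.911×10^17 kg = 5.91×10^5 Gt (and the same mass of ice, by conservation).

≈ 5.91×10^5 Gt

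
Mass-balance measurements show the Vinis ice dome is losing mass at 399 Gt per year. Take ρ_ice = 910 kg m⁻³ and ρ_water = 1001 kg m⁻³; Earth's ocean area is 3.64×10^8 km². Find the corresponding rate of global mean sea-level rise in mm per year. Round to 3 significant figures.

≈ 1.10 mm/yr

ρ_w = 1001 kg m⁻³. Annual water volume added = 399 Gt / ρ_w = 3.990×10^14 kg / 1001 kg m⁻³ = 3.986×10^11 m³.
Δh per year = 3.986×10^11 / 3.64×10^14 = 1.10×10^-3 m = 1.10 mm.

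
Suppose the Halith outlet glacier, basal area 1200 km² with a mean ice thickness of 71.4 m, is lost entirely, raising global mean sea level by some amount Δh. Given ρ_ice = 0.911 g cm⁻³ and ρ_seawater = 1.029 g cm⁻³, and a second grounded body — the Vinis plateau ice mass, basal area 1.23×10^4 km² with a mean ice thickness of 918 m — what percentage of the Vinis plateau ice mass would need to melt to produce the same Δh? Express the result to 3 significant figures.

≈ 0.759 %

Equal sea-level rise means equal mass of meltwater, i.e. equal mass of ice lost.
Ice mass of Halith: 7.805×10^13 kg; ice mass of Vinis: 1.029×10^16 kg.
Fraction required = 7.805×10^13 / 1.029×10^16 = 7.59×10^-3 → 0.759 %.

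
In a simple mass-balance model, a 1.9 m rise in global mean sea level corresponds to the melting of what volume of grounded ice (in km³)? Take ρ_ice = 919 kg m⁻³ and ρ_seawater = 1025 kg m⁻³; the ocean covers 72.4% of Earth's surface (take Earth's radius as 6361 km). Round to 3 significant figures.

Required water volume = Δh × A = 1.9 m × 3.68×10^14 m² = 6.994×10^14 m³ = 6.994×10^5 km³.
Ice volume = water volume × ρ_w/ρ_ice = 6.994×10^5 × 1025/919 = 7.80×10^5 km³.

≈ 7.80×10^5 km³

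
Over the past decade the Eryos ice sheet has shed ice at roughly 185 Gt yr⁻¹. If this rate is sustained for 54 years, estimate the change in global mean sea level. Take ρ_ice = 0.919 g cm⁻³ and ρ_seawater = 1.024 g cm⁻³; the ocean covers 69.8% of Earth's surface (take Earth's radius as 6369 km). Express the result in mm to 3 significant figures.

≈ 27.4 mm

Total mass lost = 185 Gt/yr × 54 yr = 9990 Gt = 9.990×10^15 kg.
ρ_w = 1.024 g cm⁻³ = 1024 kg m⁻³, so water volume = 9.990×10^15 / 1024 = 9.756×10^12 m³.
Δh = 9.756×10^12 / 3.56×10^14 = 0.0274 m = 27.4 mm.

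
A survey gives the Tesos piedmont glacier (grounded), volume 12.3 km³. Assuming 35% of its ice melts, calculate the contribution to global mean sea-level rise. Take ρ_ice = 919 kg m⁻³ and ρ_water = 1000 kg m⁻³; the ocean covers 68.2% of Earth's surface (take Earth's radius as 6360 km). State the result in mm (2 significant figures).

≈ 0.011 mm

Tesos: 0.35 × 12.3 km³ × (919/1000) = 3.956 km³ of water.
Spread over 3.47×10^14 m² of ocean, Δh = 3.956×10^9 / 3.47×10^14 = 1.14×10^-5 m = 0.011 mm.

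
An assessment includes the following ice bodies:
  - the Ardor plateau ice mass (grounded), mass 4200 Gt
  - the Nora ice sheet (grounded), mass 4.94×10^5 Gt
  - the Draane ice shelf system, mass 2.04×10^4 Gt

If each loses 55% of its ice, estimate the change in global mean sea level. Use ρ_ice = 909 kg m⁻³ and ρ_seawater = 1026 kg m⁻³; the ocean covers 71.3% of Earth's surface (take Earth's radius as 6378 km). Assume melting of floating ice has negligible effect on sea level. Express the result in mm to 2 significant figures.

Ardor: 0.55 × 4200 Gt = 2.310×10^15 kg; dividing by ρ_w = 1026 kg m⁻³ gives 2.251×10^12 m³ of water.
Nora: 0.55 × 4.94×10^5 Gt = 2.717×10^17 kg; dividing by ρ_w = 1026 kg m⁻³ gives 2.648×10^14 m³ of water.
The Draane ice shelf system is floating and already displaces its own weight of water, so its melt adds essentially nothing to sea level.
Total added water ≈ 2.671×10^14 m³ over 3.64×10^14 m² → Δh = 0.733 m = 730 mm.

≈ 730 mm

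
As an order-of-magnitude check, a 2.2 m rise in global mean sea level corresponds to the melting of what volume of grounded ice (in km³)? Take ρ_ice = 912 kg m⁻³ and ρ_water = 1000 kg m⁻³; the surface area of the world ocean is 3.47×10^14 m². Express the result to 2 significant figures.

Required water volume = Δh × A = 2.2 m × 3.47×10^14 m² = 7.634×10^14 m³ = 7.634×10^5 km³.
Ice volume = water volume × ρ_w/ρ_ice = 7.634×10^5 × 1000/912 = 8.4×10^5 km³.

≈ 8.4×10^5 km³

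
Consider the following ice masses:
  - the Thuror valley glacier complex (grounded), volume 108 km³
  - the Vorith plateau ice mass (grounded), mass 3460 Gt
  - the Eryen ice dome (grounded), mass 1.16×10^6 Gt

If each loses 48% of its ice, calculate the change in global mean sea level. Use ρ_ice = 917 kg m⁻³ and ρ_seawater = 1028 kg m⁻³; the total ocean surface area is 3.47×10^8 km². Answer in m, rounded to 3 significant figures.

Thuror: 0.48 × 108 km³ × (917/1028) = 46.24 km³ of water.
Vorith: 0.48 × 3460 Gt = 1.661×10^15 kg; dividing by ρ_w = 1028 kg m⁻³ gives 1.616×10^12 m³ of water.
Eryen: 0.48 × 1.16×10^6 Gt = 5.568×10^17 kg; dividing by ρ_w = 1028 kg m⁻³ gives 5.416×10^14 m³ of water.
Total added water ≈ 5.433×10^14 m³ over 3.47×10^14 m² → Δh = 1.57 m.

≈ 1.57 m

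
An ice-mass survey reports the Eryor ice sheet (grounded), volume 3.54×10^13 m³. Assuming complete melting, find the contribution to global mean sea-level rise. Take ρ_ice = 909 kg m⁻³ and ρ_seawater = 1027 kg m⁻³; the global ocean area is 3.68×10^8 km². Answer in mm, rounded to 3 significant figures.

≈ 85.1 mm

Eryor: 3.54×10^13 m³ × (909/1027) = 3.133×10^13 m³ of water.
Spread over 3.68×10^14 m² of ocean, Δh = 3.133×10^13 / 3.68×10^14 = 0.0851 m = 85.1 mm.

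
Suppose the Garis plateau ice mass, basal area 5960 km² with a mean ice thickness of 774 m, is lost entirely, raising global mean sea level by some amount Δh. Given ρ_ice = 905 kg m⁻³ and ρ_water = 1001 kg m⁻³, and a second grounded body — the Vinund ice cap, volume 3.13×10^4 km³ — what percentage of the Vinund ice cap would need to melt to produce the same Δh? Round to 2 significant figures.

Equal sea-level rise means equal mass of meltwater, i.e. equal mass of ice lost.
Ice mass of Garis: 4.175×10^15 kg; ice mass of Vinund: 2.833×10^16 kg.
Fraction required = 4.175×10^15 / 2.833×10^16 = 0.147 → 15 %.

≈ 15 %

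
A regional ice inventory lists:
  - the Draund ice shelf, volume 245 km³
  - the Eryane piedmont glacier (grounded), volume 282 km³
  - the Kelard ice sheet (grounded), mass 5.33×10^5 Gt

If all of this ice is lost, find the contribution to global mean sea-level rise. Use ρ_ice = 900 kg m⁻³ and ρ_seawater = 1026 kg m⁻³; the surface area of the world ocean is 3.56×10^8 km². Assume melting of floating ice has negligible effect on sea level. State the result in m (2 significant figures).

The Draund ice shelf is floating and already displaces its own weight of water, so its melt adds essentially nothing to sea level.
Eryane: 282 km³ × (900/1026) = 247.4 km³ of water.
Kelard: 5.33×10^5 Gt = 5.330×10^17 kg; dividing by ρ_w = 1026 kg m⁻³ gives 5.195×10^14 m³ of water.
Total added water ≈ 5.197×10^14 m³ over 3.56×10^14 m² → Δh = 1.46 m.

≈ 1.5 m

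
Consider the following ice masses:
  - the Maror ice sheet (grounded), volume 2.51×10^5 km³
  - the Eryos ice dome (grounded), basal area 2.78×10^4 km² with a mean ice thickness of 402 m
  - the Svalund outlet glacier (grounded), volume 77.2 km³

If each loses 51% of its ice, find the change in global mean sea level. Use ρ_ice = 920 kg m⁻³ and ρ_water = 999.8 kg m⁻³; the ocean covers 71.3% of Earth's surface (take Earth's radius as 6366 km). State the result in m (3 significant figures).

≈ 0.339 m

Maror: 0.51 × 2.51×10^5 km³ × (920/999.8) = 1.178×10^5 km³ of water.
Eryos: ice volume = 2.78×10^4 km² × 402 m = 1.118×10^4 km³; 0.51 × 1.118×10^4 × (920/999.8) = 5245 km³ of water.
Svalund: 0.51 × 77.2 km³ × (920/999.8) = 36.23 km³ of water.
Total added water ≈ 1.231×10^14 m³ over 3.63×10^14 m² → Δh = 0.339 m.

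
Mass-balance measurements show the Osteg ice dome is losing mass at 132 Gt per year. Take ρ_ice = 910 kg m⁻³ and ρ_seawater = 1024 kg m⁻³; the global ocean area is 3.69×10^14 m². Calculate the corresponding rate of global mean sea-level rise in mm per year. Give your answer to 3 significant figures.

ρ_w = 1024 kg m⁻³. Annual water volume added = 132 Gt / ρ_w = 1.320×10^14 kg / 1024 kg m⁻³ = 1.289×10^11 m³.
Δh per year = 1.289×10^11 / 3.69×10^14 = 3.49×10^-4 m = 0.349 mm.

≈ 0.349 mm/yr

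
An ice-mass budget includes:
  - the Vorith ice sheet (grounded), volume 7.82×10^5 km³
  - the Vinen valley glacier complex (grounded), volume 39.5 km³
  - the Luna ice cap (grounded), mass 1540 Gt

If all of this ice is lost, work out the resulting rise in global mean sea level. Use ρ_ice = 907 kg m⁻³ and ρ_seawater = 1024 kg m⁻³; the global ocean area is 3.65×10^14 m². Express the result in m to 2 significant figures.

≈ 1.9 m

Vorith: 7.82×10^5 km³ × (907/1024) = 6.927×10^5 km³ of water.
Vinen: 39.5 km³ × (907/1024) = 34.99 km³ of water.
Luna: 1540 Gt = 1.540×10^15 kg; dividing by ρ_w = 1024 kg m⁻³ gives 1.504×10^12 m³ of water.
Total added water ≈ 6.942×10^14 m³ over 3.65×10^14 m² → Δh = 1.90 m.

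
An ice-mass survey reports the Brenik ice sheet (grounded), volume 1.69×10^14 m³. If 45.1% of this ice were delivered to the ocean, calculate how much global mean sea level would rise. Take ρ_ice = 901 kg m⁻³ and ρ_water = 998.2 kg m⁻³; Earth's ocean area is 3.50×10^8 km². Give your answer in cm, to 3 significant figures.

≈ 19.7 cm

Brenik: 0.451 × 1.69×10^14 m³ × (901/998.2) = 6.880×10^13 m³ of water.
Spread over 3.50×10^14 m² of ocean, Δh = 6.880×10^13 / 3.50×10^14 = 0.197 m = 19.7 cm.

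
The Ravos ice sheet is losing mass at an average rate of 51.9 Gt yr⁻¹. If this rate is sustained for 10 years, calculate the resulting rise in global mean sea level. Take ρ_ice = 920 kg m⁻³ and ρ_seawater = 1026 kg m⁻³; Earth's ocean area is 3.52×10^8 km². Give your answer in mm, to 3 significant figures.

≈ 1.44 mm

Total mass lost = 51.9 Gt/yr × 10 yr = 519.0 Gt = 5.190×10^14 kg.
ρ_w = 1026 kg m⁻³, so water volume = 5.190×10^14 / 1026 = 5.058×10^11 m³.
Δh = 5.058×10^11 / 3.52×10^14 = 1.44×10^-3 m = 1.44 mm.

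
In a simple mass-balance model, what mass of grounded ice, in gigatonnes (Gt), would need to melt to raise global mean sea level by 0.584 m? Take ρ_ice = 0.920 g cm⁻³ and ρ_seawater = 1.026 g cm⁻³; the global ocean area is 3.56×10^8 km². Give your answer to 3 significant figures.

≈ 2.13×10^5 Gt

Required water volume = Δh × A = 0.584 m × 3.56×10^14 m² = 2.079×10^14 m³.
ρ_w = 1.026 g cm⁻³ = 1026 kg m⁻³, so the mass of water = 2.079×10^14 m³ × 1026 kg m⁻³ = 2.133×10^17 kg = 2.13×10^5 Gt (and the same mass of ice, by conservation).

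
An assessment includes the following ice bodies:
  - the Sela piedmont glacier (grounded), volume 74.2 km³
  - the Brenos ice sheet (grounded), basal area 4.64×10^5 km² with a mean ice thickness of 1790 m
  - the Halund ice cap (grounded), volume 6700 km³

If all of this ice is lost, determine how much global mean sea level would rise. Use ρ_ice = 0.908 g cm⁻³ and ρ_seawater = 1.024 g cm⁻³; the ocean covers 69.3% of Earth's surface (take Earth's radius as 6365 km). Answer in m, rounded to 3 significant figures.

Sela: 74.2 km³ × (908/1024) = 65.79 km³ of water.
Brenos: ice volume = 4.64×10^5 km² × 1790 m = 8.306×10^5 km³; 8.306×10^5 × (908/1024) = 7.365×10^5 km³ of water.
Halund: 6700 km³ × (908/1024) = 5941 km³ of water.
Total added water ≈ 7.425×10^14 m³ over 3.53×10^14 m² → Δh = 2.10 m.

≈ 2.10 m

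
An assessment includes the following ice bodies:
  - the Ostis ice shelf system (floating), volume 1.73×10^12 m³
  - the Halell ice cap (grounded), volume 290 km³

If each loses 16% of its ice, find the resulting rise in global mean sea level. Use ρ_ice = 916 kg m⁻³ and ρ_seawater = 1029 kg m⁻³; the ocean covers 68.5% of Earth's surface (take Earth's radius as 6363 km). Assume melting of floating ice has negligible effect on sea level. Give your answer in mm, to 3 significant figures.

≈ 0.119 mm

The Ostis ice shelf system is floating and already displaces its own weight of water, so its melt adds essentially nothing to sea level.
Halell: 0.16 × 290 km³ × (916/1029) = 41.30 km³ of water.
Total added water ≈ 4.130×10^10 m³ over 3.49×10^14 m² → Δh = 1.19×10^-4 m = 0.119 mm.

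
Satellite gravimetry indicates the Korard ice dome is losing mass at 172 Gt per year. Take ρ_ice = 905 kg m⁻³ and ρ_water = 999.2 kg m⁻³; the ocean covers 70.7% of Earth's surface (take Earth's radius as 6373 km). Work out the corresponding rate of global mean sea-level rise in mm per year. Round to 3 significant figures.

ρ_w = 999.2 kg m⁻³. Annual water volume added = 172 Gt / ρ_w = 1.720×10^14 kg / 999.2 kg m⁻³ = 1.721×10^11 m³.
Δh per year = 1.721×10^11 / 3.61×10^14 = 4.77×10^-4 m = 0.477 mm.

≈ 0.477 mm/yr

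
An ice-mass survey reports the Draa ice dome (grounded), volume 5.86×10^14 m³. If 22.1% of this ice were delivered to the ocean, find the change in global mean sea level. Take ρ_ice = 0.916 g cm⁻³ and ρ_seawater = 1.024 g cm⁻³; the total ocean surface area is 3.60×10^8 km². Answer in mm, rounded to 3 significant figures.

≈ 322 mm

Draa: 0.221 × 5.86×10^14 m³ × (916/1024) = 1.158×10^14 m³ of water.
Spread over 3.60×10^14 m² of ocean, Δh = 1.158×10^14 / 3.60×10^14 = 0.322 m = 322 mm.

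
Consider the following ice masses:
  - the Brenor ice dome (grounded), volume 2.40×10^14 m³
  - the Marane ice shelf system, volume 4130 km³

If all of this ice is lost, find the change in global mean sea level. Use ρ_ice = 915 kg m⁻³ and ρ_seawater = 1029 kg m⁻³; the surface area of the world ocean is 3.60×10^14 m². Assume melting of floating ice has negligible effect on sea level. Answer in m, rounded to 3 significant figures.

≈ 0.593 m

Brenor: 2.40×10^14 m³ × (915/1029) = 2.134×10^14 m³ of water.
The Marane ice shelf system is floating and already displaces its own weight of water, so its melt adds essentially nothing to sea level.
Total added water ≈ 2.134×10^14 m³ over 3.60×10^14 m² → Δh = 0.593 m.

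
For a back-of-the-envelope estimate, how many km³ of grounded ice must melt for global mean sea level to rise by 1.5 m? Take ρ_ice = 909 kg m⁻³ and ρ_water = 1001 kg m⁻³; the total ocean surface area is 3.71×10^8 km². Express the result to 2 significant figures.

Required water volume = Δh × A = 1.5 m × 3.71×10^14 m² = 5.565×10^14 m³ = 5.565×10^5 km³.
Ice volume = water volume × ρ_w/ρ_ice = 5.565×10^5 × 1001/909 = 6.1×10^5 km³.

≈ 6.1×10^5 km³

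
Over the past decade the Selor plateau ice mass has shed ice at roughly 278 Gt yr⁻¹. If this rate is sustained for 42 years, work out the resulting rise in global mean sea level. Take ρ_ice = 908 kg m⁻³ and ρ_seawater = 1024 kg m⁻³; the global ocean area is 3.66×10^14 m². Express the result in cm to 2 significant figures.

≈ 3.1 cm

Total mass lost = 278 Gt/yr × 42 yr = 1.168×10^4 Gt = 1.168×10^16 kg.
ρ_w = 1024 kg m⁻³, so water volume = 1.168×10^16 / 1024 = 1.140×10^13 m³.
Δh = 1.140×10^13 / 3.66×10^14 = 0.0312 m = 3.1 cm.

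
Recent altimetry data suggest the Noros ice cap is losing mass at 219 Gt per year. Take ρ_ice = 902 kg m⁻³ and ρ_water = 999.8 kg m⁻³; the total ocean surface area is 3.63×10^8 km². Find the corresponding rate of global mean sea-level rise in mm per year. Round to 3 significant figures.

ρ_w = 999.8 kg m⁻³. Annual water volume added = 219 Gt / ρ_w = 2.190×10^14 kg / 999.8 kg m⁻³ = 2.190×10^11 m³.
Δh per year = 2.190×10^11 / 3.63×10^14 = 6.03×10^-4 m = 0.603 mm.

≈ 0.603 mm/yr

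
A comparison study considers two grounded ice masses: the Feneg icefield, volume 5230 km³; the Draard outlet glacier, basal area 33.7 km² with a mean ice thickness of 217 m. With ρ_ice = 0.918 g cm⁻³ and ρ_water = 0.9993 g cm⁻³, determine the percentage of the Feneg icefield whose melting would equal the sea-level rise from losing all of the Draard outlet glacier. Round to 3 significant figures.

Equal sea-level rise means equal mass of meltwater, i.e. equal mass of ice lost.
Ice mass of Draard: 6.713×10^12 kg; ice mass of Feneg: 4.801×10^15 kg.
Fraction required = 6.713×10^12 / 4.801×10^15 = 1.40×10^-3 → 0.140 %.

≈ 0.140 %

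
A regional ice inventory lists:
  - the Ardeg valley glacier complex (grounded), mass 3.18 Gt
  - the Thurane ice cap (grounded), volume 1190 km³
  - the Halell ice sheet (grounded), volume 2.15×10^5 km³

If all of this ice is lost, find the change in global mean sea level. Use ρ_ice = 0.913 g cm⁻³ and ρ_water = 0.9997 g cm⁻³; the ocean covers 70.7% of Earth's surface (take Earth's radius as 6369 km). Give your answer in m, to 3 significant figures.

≈ 0.548 m

Ardeg: 3.18 Gt = 3.180×10^12 kg; dividing by ρ_w = 0.9997 g cm⁻³ = 999.7 kg m⁻³ gives 3.181×10^9 m³ of water.
Thurane: 1190 km³ × (913/999.7) = 1087 km³ of water.
Halell: 2.15×10^5 km³ × (913/999.7) = 1.964×10^5 km³ of water.
Total added water ≈ 1.974×10^14 m³ over 3.60×10^14 m² → Δh = 0.548 m.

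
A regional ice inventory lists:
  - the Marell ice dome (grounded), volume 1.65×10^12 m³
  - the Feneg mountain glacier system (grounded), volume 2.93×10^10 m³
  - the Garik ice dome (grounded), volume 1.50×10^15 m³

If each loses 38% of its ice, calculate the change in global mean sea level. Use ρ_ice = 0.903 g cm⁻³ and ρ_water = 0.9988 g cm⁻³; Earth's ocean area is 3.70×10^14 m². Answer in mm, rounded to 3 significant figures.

Marell: 0.38 × 1.65×10^12 m³ × (903/998.8) = 5.669×10^11 m³ of water.
Feneg: 0.38 × 2.93×10^10 m³ × (903/998.8) = 1.007×10^10 m³ of water.
Garik: 0.38 × 1.50×10^15 m³ × (903/998.8) = 5.153×10^14 m³ of water.
Total added water ≈ 5.159×10^14 m³ over 3.70×10^14 m² → Δh = 1.39 m = 1390 mm.

≈ 1390 mm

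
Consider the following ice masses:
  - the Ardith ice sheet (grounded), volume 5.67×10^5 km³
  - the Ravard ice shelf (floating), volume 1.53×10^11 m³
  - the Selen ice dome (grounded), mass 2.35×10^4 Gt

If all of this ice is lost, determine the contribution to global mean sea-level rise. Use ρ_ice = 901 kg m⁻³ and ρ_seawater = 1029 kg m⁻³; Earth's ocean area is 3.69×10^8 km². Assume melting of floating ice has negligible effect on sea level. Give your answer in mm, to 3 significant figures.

Ardith: 5.67×10^5 km³ × (901/1029) = 4.965×10^5 km³ of water.
The Ravard ice shelf is floating and already displaces its own weight of water, so its melt adds essentially nothing to sea level.
Selen: 2.35×10^4 Gt = 2.350×10^16 kg; dividing by ρ_w = 1029 kg m⁻³ gives 2.284×10^13 m³ of water.
Total added water ≈ 5.193×10^14 m³ over 3.69×10^14 m² → Δh = 1.41 m = 1410 mm.

≈ 1410 mm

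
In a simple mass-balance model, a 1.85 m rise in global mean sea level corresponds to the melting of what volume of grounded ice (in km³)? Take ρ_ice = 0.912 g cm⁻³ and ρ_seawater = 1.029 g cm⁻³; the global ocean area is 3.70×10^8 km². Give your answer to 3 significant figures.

Required water volume = Δh × A = 1.85 m × 3.70×10^14 m² = 6.845×10^14 m³ = 6.845×10^5 km³.
Ice volume = water volume × ρ_w/ρ_ice = 6.845×10^5 × 1029/912 = 7.72×10^5 km³.

≈ 7.72×10^5 km³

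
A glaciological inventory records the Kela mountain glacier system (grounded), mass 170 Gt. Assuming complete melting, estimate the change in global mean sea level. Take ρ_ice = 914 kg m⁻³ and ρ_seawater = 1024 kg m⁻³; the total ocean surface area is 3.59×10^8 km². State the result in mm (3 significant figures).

≈ 0.462 mm

Kela: 170 Gt = 1.700×10^14 kg; dividing by ρ_w = 1024 kg m⁻³ gives 1.660×10^11 m³ of water.
Spread over 3.59×10^14 m² of ocean, Δh = 1.660×10^11 / 3.59×10^14 = 4.62×10^-4 m = 0.462 mm.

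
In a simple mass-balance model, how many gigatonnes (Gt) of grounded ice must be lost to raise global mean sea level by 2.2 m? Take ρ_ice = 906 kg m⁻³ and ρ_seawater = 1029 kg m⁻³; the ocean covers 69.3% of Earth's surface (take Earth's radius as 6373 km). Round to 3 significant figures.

Required water volume = Δh × A = 2.2 m × 3.54×10^14 m² = 7.781×10^14 m³.
ρ_w = 1029 kg m⁻³, so the mass of water = 7.781×10^14 m³ × 1029 kg m⁻³ = 8.007×10^17 kg = 8.01×10^5 Gt (and the same mass of ice, by conservation).

≈ 8.01×10^5 Gt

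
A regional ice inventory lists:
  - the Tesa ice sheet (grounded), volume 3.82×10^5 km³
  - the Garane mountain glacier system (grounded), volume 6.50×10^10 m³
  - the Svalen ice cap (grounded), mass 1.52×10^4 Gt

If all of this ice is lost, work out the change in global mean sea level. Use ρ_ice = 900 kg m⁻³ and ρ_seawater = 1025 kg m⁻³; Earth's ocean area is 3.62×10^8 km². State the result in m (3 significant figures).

Tesa: 3.82×10^5 km³ × (900/1025) = 3.354×10^5 km³ of water.
Garane: 6.50×10^10 m³ × (900/1025) = 5.707×10^10 m³ of water.
Svalen: 1.52×10^4 Gt = 1.520×10^16 kg; dividing by ρ_w = 1025 kg m⁻³ gives 1.483×10^13 m³ of water.
Total added water ≈ 3.503×10^14 m³ over 3.62×10^14 m² → Δh = 0.968 m.

≈ 0.968 m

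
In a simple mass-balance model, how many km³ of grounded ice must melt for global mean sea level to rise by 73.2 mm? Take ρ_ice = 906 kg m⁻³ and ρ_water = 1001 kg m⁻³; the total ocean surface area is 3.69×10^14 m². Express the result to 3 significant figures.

≈ 2.98×10^4 km³

Required water volume = Δh × A = 0.0732 m × 3.69×10^14 m² = 2.701×10^13 m³ = 2.701×10^4 km³.
Ice volume = water volume × ρ_w/ρ_ice = 2.701×10^4 × 1001/906 = 2.98×10^4 km³.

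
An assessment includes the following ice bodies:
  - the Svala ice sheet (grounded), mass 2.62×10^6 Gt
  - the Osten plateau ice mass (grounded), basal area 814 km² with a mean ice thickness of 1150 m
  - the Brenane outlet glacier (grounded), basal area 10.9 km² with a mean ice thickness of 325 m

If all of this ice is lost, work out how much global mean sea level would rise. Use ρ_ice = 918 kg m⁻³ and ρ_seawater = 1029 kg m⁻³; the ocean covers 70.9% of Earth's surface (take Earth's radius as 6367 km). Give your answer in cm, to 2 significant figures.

≈ 710 cm

Svala: 2.62×10^6 Gt = 2.620×10^18 kg; dividing by ρ_w = 1029 kg m⁻³ gives 2.546×10^15 m³ of water.
Osten: ice volume = 814 km² × 1150 m = 936.1 km³; 936.1 × (918/1029) = 835.1 km³ of water.
Brenane: ice volume = 10.9 km² × 325 m = 3.542 km³; 3.542 × (918/1029) = 3.160 km³ of water.
Total added water ≈ 2.547×10^15 m³ over 3.61×10^14 m² → Δh = 7.05 m = 710 cm.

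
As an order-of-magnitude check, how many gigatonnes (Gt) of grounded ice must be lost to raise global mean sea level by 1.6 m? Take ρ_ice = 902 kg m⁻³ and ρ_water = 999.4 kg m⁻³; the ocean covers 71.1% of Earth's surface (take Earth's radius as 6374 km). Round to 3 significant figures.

Required water volume = Δh × A = 1.6 m × 3.63×10^14 m² = 5.808×10^14 m³.
ρ_w = 999.4 kg m⁻³, so the mass of water = 5.808×10^14 m³ × 999.4 kg m⁻³ = 5.804×10^17 kg = 5.80×10^5 Gt (and the same mass of ice, by conservation).

≈ 5.80×10^5 Gt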